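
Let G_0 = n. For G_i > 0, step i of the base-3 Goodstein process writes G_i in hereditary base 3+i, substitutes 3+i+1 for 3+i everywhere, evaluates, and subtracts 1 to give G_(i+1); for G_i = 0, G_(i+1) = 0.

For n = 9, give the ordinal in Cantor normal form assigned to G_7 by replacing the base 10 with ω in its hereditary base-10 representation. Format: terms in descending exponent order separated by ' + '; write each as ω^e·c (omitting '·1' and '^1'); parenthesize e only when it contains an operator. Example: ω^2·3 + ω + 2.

step 0: 9 = 3^2; sub 4 for 3: 4^2; = 16; G_1 = 16−1 = 15
step 1: 15 = 3·4 + 3; sub 5 for 4: 3·5 + 3; = 18; G_2 = 18−1 = 17
step 2: 17 = 3·5 + 2; sub 6 for 5: 3·6 + 2; = 20; G_3 = 20−1 = 19
step 3: 19 = 3·6 + 1; sub 7 for 6: 3·7 + 1; = 22; G_4 = 22−1 = 21
step 4: 21 = 3·7; sub 8 for 7: 3·8; = 24; G_5 = 24−1 = 23
step 5: 23 = 2·8 + 7; sub 9 for 8: 2·9 + 7; = 25; G_6 = 25−1 = 24
step 6: 24 = 2·9 + 6; sub 10 for 9: 2·10 + 6; = 26; G_7 = 26−1 = 25
step 7: 25 = 2·10 + 5; sub 11 for 10: 2·11 + 5; = 27; G_8 = 27−1 = 26

ω·2 + 5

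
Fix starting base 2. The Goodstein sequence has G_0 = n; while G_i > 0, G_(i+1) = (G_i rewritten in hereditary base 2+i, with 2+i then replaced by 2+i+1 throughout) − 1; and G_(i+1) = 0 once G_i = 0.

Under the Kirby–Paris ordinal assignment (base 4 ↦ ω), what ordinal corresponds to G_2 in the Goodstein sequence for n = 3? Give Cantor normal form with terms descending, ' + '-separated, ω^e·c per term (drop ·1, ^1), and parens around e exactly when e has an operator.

3

G_0 = 3. HB_2(3) = 2 + 1. Bump = 4. G_1 = 3.
G_1 = 3. HB_3(3) = 3. Bump = 4. G_2 = 3.
G_2 = 3. HB_4(3) = 3. Bump = 3. G_3 = 2.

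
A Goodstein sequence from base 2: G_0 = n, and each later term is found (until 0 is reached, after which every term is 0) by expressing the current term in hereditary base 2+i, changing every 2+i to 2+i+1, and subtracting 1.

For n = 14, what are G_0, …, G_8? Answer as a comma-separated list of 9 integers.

14, 110, 1281, 18750, 326591, 5862840, 134404971, 3487116548, 100000555551

14 —HB2→ 2^(2 + 1) + 2^2 + 2 —bump→ 3^(3 + 1) + 3^3 + 3 = 111 —(−1)→ 110
110 —HB3→ 3^(3 + 1) + 3^3 + 2 —bump→ 4^(4 + 1) + 4^4 + 2 = 1282 —(−1)→ 1281
1281 —HB4→ 4^(4 + 1) + 4^4 + 1 —bump→ 5^(5 + 1) + 5^5 + 1 = 18751 —(−1)→ 18750
18750 —HB5→ 5^(5 + 1) + 5^5 —bump→ 6^(6 + 1) + 6^6 = 326592 —(−1)→ 326591
326591 —HB6→ 6^(6 + 1) + 5·6^5 + 5·6^4 + 5·6^3 + 5·6^2 + 5·6 + 5 —bump→ 7^(7 + 1) + 5·7^5 + 5·7^4 + 5·7^3 + 5·7^2 + 5·7 + 5 = 5862841 —(−1)→ 5862840
5862840 —HB7→ 7^(7 + 1) + 5·7^5 + 5·7^4 + 5·7^3 + 5·7^2 + 5·7 + 4 —bump→ 8^(8 + 1) + 5·8^5 + 5·8^4 + 5·8^3 + 5·8^2 + 5·8 + 4 = 134404972 —(−1)→ 134404971
134404971 —HB8→ 8^(8 + 1) + 5·8^5 + 5·8^4 + 5·8^3 + 5·8^2 + 5·8 + 3 —bump→ 9^(9 + 1) + 5·9^5 + 5·9^4 + 5·9^3 + 5·9^2 + 5·9 + 3 = 3487116549 —(−1)→ 3487116548
3487116548 —HB9→ 9^(9 + 1) + 5·9^5 + 5·9^4 + 5·9^3 + 5·9^2 + 5·9 + 2 —bump→ 10^(10 + 1) + 5·10^5 + 5·10^4 + 5·10^3 + 5·10^2 + 5·10 + 2 = 100000555552 —(−1)→ 100000555551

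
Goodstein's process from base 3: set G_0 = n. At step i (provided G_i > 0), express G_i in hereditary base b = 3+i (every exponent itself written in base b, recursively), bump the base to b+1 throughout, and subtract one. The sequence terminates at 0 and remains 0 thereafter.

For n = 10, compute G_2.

i=0: 10 = 3^2 + 1 (b=3); 3→4: 4^2 + 1 = 17; 17−1 = 16
i=1: 16 = 4^2 (b=4); 4→5: 5^2 = 25; 25−1 = 24
i=2: 24 = 4·5 + 4 (b=5); 5→6: 4·6 + 4 = 28; 28−1 = 27

24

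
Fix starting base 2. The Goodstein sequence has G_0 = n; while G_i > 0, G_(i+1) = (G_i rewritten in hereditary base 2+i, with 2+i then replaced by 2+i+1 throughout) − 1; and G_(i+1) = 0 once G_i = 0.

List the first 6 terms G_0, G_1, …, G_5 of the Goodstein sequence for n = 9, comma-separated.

base 2: 9 = 2^(2 + 1) + 1; at 3: 3^(3 + 1) + 1 = 82; next = 81
base 3: 81 = 3^(3 + 1); at 4: 4^(4 + 1) = 1024; next = 1023
base 4: 1023 = 3·4^4 + 3·4^3 + 3·4^2 + 3·4 + 3; at 5: 3·5^5 + 3·5^3 + 3·5^2 + 3·5 + 3 = 9843; next = 9842
base 5: 9842 = 3·5^5 + 3·5^3 + 3·5^2 + 3·5 + 2; at 6: 3·6^6 + 3·6^3 + 3·6^2 + 3·6 + 2 = 140744; next = 140743
base 6: 140743 = 3·6^6 + 3·6^3 + 3·6^2 + 3·6 + 1; at 7: 3·7^7 + 3·7^3 + 3·7^2 + 3·7 + 1 = 2471827; next = 2471826

9, 81, 1023, 9842, 140743, 2471826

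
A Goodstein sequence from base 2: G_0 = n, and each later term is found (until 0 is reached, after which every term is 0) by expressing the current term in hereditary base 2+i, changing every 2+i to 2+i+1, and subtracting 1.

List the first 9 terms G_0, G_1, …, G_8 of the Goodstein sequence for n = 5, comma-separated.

[0] 5 ≡ 2^2 + 1 (base 2). Lift 3: 28. −1: 27.
[1] 27 ≡ 3^3 (base 3). Lift 4: 256. −1: 255.
[2] 255 ≡ 3·4^3 + 3·4^2 + 3·4 + 3 (base 4). Lift 5: 468. −1: 467.
[3] 467 ≡ 3·5^3 + 3·5^2 + 3·5 + 2 (base 5). Lift 6: 776. −1: 775.
[4] 775 ≡ 3·6^3 + 3·6^2 + 3·6 + 1 (base 6). Lift 7: 1198. −1: 1197.
[5] 1197 ≡ 3·7^3 + 3·7^2 + 3·7 (base 7). Lift 8: 1752. −1: 1751.
[6] 1751 ≡ 3·8^3 + 3·8^2 + 2·8 + 7 (base 8). Lift 9: 2455. −1: 2454.
[7] 2454 ≡ 3·9^3 + 3·9^2 + 2·9 + 6 (base 9). Lift 10: 3326. −1: 3325.

5, 27, 255, 467, 775, 1197, 1751, 2454, 3325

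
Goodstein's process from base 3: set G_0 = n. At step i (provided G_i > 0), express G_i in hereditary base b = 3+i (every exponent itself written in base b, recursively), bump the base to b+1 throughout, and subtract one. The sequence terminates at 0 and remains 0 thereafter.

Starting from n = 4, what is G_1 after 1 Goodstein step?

G_0 = 4. HB_3(4) = 3 + 1. Bump = 5. G_1 = 4.
G_1 = 4. HB_4(4) = 4. Bump = 5. G_2 = 4.

4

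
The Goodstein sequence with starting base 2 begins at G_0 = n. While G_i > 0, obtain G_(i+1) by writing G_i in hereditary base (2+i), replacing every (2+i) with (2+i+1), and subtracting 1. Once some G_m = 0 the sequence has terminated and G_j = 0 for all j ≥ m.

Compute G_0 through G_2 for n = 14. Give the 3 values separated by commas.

14, 110, 1281

step 0: 14 = 2^(2 + 1) + 2^2 + 2; sub 3 for 2: 3^(3 + 1) + 3^3 + 3; = 111; G_1 = 111−1 = 110
step 1: 110 = 3^(3 + 1) + 3^3 + 2; sub 4 for 3: 4^(4 + 1) + 4^4 + 2; = 1282; G_2 = 1282−1 = 1281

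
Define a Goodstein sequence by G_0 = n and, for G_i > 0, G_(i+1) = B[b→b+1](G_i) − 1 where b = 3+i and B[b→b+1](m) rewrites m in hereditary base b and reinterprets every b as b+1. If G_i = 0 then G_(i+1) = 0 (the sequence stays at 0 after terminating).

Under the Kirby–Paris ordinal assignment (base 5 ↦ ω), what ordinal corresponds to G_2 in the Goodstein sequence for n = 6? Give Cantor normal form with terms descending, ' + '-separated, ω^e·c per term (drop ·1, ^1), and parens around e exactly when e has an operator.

ω + 2

(0) 6|_3 = 2·3 ↦ 2·4|_4 = 8 ⇒ 7
(1) 7|_4 = 4 + 3 ↦ 5 + 3|_5 = 8 ⇒ 7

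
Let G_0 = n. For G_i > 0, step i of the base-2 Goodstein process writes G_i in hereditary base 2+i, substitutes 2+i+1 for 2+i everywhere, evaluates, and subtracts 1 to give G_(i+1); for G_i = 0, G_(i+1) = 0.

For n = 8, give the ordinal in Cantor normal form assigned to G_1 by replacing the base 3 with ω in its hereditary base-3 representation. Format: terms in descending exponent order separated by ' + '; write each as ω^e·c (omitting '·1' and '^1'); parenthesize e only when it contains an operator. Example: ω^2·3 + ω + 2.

ω^ω·2 + ω^2·2 + ω·2 + 2

G_0=8  [base 2] 2^(2 + 1)  →[2↦3]→  3^(3 + 1) = 81  −1 ⇒ G_1=80
G_1=80  [base 3] 2·3^3 + 2·3^2 + 2·3 + 2  →[3↦4]→  2·4^4 + 2·4^2 + 2·4 + 2 = 554  −1 ⇒ G_2=553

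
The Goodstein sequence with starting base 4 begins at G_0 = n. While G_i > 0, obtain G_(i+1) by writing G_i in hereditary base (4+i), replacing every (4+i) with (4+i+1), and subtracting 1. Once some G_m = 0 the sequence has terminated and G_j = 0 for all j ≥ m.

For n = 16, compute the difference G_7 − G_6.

G_0=16  [base 4] 4^2  →[4↦5]→  5^2 = 25  −1 ⇒ G_1=24
G_1=24  [base 5] 4·5 + 4  →[5↦6]→  4·6 + 4 = 28  −1 ⇒ G_2=27
G_2=27  [base 6] 4·6 + 3  →[6↦7]→  4·7 + 3 = 31  −1 ⇒ G_3=30
G_3=30  [base 7] 4·7 + 2  →[7↦8]→  4·8 + 2 = 34  −1 ⇒ G_4=33
G_4=33  [base 8] 4·8 + 1  →[8↦9]→  4·9 + 1 = 37  −1 ⇒ G_5=36
G_5=36  [base 9] 4·9  →[9↦10]→  4·10 = 40  −1 ⇒ G_6=39
G_6=39  [base 10] 3·10 + 9  →[10↦11]→  3·11 + 9 = 42  −1 ⇒ G_7=41

2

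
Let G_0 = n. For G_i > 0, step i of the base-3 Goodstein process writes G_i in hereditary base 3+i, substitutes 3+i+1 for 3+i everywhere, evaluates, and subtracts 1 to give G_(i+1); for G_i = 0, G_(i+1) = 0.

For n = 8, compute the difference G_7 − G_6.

(0) 8|_3 = 2·3 + 2 ↦ 2·4 + 2|_4 = 10 ⇒ 9
(1) 9|_4 = 2·4 + 1 ↦ 2·5 + 1|_5 = 11 ⇒ 10
(2) 10|_5 = 2·5 ↦ 2·6|_6 = 12 ⇒ 11
(3) 11|_6 = 6 + 5 ↦ 7 + 5|_7 = 12 ⇒ 11
(4) 11|_7 = 7 + 4 ↦ 8 + 4|_8 = 12 ⇒ 11
(5) 11|_8 = 8 + 3 ↦ 9 + 3|_9 = 12 ⇒ 11
(6) 11|_9 = 9 + 2 ↦ 10 + 2|_10 = 12 ⇒ 11

0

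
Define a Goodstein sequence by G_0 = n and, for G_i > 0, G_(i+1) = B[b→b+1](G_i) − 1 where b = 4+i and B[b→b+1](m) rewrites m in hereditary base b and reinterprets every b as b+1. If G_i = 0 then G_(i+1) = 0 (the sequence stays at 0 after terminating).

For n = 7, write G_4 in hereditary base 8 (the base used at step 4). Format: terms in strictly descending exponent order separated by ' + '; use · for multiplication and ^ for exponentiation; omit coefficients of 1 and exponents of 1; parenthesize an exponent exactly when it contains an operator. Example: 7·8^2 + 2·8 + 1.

7

base 4: 7 = 4 + 3; at 5: 5 + 3 = 8; next = 7
base 5: 7 = 5 + 2; at 6: 6 + 2 = 8; next = 7
base 6: 7 = 6 + 1; at 7: 7 + 1 = 8; next = 7
base 7: 7 = 7; at 8: 8 = 8; next = 7
base 8: 7 = 7; at 9: 7 = 7; next = 6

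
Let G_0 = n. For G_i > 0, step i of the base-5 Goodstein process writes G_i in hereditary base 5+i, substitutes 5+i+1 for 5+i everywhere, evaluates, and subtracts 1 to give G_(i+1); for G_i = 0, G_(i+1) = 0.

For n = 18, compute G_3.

[0] 18 ≡ 3·5 + 3 (base 5). Lift 6: 21. −1: 20.
[1] 20 ≡ 3·6 + 2 (base 6). Lift 7: 23. −1: 22.
[2] 22 ≡ 3·7 + 1 (base 7). Lift 8: 25. −1: 24.

24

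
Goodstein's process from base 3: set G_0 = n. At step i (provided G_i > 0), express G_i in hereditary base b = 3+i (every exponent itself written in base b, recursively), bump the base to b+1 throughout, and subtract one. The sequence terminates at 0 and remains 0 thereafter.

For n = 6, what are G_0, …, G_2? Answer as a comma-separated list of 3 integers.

step 0: 6 = 2·3; sub 4 for 3: 2·4; = 8; G_1 = 8−1 = 7
step 1: 7 = 4 + 3; sub 5 for 4: 5 + 3; = 8; G_2 = 8−1 = 7

6, 7, 7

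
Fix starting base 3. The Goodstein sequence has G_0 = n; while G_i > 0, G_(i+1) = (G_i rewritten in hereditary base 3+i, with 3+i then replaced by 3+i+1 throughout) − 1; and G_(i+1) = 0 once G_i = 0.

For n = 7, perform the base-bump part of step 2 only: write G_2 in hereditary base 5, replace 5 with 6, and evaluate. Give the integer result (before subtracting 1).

10

step 0: 7 = 2·3 + 1; sub 4 for 3: 2·4 + 1; = 9; G_1 = 9−1 = 8
step 1: 8 = 2·4; sub 5 for 4: 2·5; = 10; G_2 = 10−1 = 9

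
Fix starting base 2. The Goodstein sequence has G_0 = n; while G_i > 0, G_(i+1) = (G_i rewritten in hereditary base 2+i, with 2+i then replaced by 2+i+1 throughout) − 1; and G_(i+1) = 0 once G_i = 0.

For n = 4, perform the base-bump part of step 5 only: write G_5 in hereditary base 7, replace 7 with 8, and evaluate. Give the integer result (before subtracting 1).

base 2: 4 = 2^2; at 3: 3^3 = 27; next = 26
base 3: 26 = 2·3^2 + 2·3 + 2; at 4: 2·4^2 + 2·4 + 2 = 42; next = 41
base 4: 41 = 2·4^2 + 2·4 + 1; at 5: 2·5^2 + 2·5 + 1 = 61; next = 60
base 5: 60 = 2·5^2 + 2·5; at 6: 2·6^2 + 2·6 = 84; next = 83
base 6: 83 = 2·6^2 + 6 + 5; at 7: 2·7^2 + 7 + 5 = 110; next = 109
base 7: 109 = 2·7^2 + 7 + 4; at 8: 2·8^2 + 8 + 4 = 140; next = 139

140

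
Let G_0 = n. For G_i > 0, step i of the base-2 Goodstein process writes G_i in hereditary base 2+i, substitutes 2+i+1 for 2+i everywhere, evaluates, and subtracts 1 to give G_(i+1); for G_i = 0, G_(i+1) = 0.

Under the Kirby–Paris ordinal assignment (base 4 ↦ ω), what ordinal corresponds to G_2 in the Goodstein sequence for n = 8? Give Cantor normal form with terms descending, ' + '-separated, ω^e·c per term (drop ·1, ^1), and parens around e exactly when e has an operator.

8 —HB2→ 2^(2 + 1) —bump→ 3^(3 + 1) = 81 —(−1)→ 80
80 —HB3→ 2·3^3 + 2·3^2 + 2·3 + 2 —bump→ 2·4^4 + 2·4^2 + 2·4 + 2 = 554 —(−1)→ 553
553 —HB4→ 2·4^4 + 2·4^2 + 2·4 + 1 —bump→ 2·5^5 + 2·5^2 + 2·5 + 1 = 6311 —(−1)→ 6310

ω^ω·2 + ω^2·2 + ω·2 + 1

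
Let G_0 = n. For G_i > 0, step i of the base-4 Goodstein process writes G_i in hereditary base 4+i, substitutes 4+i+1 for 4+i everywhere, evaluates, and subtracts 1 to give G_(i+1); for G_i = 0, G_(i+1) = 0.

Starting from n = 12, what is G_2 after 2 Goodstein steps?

15

i=0: 12 = 3·4 (b=4); 4→5: 3·5 = 15; 15−1 = 14
i=1: 14 = 2·5 + 4 (b=5); 5→6: 2·6 + 4 = 16; 16−1 = 15
i=2: 15 = 2·6 + 3 (b=6); 6→7: 2·7 + 3 = 17; 17−1 = 16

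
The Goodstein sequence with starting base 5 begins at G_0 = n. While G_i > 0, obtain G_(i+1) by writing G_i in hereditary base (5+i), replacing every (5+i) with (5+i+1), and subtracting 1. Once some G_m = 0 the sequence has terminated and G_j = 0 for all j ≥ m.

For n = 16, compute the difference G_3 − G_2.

1

G_0 = 16. HB_5(16) = 3·5 + 1. Bump = 19. G_1 = 18.
G_1 = 18. HB_6(18) = 3·6. Bump = 21. G_2 = 20.
G_2 = 20. HB_7(20) = 2·7 + 6. Bump = 22. G_3 = 21.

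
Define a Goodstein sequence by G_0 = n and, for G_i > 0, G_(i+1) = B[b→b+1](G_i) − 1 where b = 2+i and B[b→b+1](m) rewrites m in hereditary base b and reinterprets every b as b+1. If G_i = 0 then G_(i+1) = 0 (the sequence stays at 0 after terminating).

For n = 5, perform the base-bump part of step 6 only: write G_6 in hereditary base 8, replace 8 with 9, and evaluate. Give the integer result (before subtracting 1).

(0) 5|_2 = 2^2 + 1 ↦ 3^3 + 1|_3 = 28 ⇒ 27
(1) 27|_3 = 3^3 ↦ 4^4|_4 = 256 ⇒ 255
(2) 255|_4 = 3·4^3 + 3·4^2 + 3·4 + 3 ↦ 3·5^3 + 3·5^2 + 3·5 + 3|_5 = 468 ⇒ 467
(3) 467|_5 = 3·5^3 + 3·5^2 + 3·5 + 2 ↦ 3·6^3 + 3·6^2 + 3·6 + 2|_6 = 776 ⇒ 775
(4) 775|_6 = 3·6^3 + 3·6^2 + 3·6 + 1 ↦ 3·7^3 + 3·7^2 + 3·7 + 1|_7 = 1198 ⇒ 1197
(5) 1197|_7 = 3·7^3 + 3·7^2 + 3·7 ↦ 3·8^3 + 3·8^2 + 3·8|_8 = 1752 ⇒ 1751
(6) 1751|_8 = 3·8^3 + 3·8^2 + 2·8 + 7 ↦ 3·9^3 + 3·9^2 + 2·9 + 7|_9 = 2455 ⇒ 2454

2455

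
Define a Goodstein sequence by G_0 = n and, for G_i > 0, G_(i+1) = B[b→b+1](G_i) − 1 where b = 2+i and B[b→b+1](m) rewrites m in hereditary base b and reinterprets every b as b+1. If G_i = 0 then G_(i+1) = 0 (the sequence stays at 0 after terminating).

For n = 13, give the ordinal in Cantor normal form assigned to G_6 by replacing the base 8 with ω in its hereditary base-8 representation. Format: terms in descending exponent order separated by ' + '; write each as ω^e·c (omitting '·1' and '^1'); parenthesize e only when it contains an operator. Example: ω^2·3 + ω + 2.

ω^(ω + 1) + ω^3·3 + ω^2·3 + ω·2 + 7

base 2: 13 = 2^(2 + 1) + 2^2 + 1; at 3: 3^(3 + 1) + 3^3 + 1 = 109; next = 108
base 3: 108 = 3^(3 + 1) + 3^3; at 4: 4^(4 + 1) + 4^4 = 1280; next = 1279
base 4: 1279 = 4^(4 + 1) + 3·4^3 + 3·4^2 + 3·4 + 3; at 5: 5^(5 + 1) + 3·5^3 + 3·5^2 + 3·5 + 3 = 16093; next = 16092
base 5: 16092 = 5^(5 + 1) + 3·5^3 + 3·5^2 + 3·5 + 2; at 6: 6^(6 + 1) + 3·6^3 + 3·6^2 + 3·6 + 2 = 280712; next = 280711
base 6: 280711 = 6^(6 + 1) + 3·6^3 + 3·6^2 + 3·6 + 1; at 7: 7^(7 + 1) + 3·7^3 + 3·7^2 + 3·7 + 1 = 5765999; next = 5765998
base 7: 5765998 = 7^(7 + 1) + 3·7^3 + 3·7^2 + 3·7; at 8: 8^(8 + 1) + 3·8^3 + 3·8^2 + 3·8 = 134219480; next = 134219479
base 8: 134219479 = 8^(8 + 1) + 3·8^3 + 3·8^2 + 2·8 + 7; at 9: 9^(9 + 1) + 3·9^3 + 3·9^2 + 2·9 + 7 = 3486786856; next = 3486786855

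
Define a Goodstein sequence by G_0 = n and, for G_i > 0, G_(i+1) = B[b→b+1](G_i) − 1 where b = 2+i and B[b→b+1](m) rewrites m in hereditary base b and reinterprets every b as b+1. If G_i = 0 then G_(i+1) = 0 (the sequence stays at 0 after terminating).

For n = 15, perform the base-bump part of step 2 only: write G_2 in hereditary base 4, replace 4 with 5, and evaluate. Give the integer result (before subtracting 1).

18753

(0) 15|_2 = 2^(2 + 1) + 2^2 + 2 + 1 ↦ 3^(3 + 1) + 3^3 + 3 + 1|_3 = 112 ⇒ 111
(1) 111|_3 = 3^(3 + 1) + 3^3 + 3 ↦ 4^(4 + 1) + 4^4 + 4|_4 = 1284 ⇒ 1283
(2) 1283|_4 = 4^(4 + 1) + 4^4 + 3 ↦ 5^(5 + 1) + 5^5 + 3|_5 = 18753 ⇒ 18752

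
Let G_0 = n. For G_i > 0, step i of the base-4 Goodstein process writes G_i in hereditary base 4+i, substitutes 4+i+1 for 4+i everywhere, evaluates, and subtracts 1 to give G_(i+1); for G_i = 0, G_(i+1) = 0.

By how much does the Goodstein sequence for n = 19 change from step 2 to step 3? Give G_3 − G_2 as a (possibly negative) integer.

12

[0] 19 ≡ 4^2 + 3 (base 4). Lift 5: 28. −1: 27.
[1] 27 ≡ 5^2 + 2 (base 5). Lift 6: 38. −1: 37.
[2] 37 ≡ 6^2 + 1 (base 6). Lift 7: 50. −1: 49.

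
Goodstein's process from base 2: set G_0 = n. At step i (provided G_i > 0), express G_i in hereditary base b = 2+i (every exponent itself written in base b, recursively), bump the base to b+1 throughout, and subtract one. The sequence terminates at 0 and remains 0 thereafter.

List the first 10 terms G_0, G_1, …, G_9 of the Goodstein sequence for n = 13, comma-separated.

i=0: 13 = 2^(2 + 1) + 2^2 + 1 (b=2); 2→3: 3^(3 + 1) + 3^3 + 1 = 109; 109−1 = 108
i=1: 108 = 3^(3 + 1) + 3^3 (b=3); 3→4: 4^(4 + 1) + 4^4 = 1280; 1280−1 = 1279
i=2: 1279 = 4^(4 + 1) + 3·4^3 + 3·4^2 + 3·4 + 3 (b=4); 4→5: 5^(5 + 1) + 3·5^3 + 3·5^2 + 3·5 + 3 = 16093; 16093−1 = 16092
i=3: 16092 = 5^(5 + 1) + 3·5^3 + 3·5^2 + 3·5 + 2 (b=5); 5→6: 6^(6 + 1) + 3·6^3 + 3·6^2 + 3·6 + 2 = 280712; 280712−1 = 280711
i=4: 280711 = 6^(6 + 1) + 3·6^3 + 3·6^2 + 3·6 + 1 (b=6); 6→7: 7^(7 + 1) + 3·7^3 + 3·7^2 + 3·7 + 1 = 5765999; 5765999−1 = 5765998
i=5: 5765998 = 7^(7 + 1) + 3·7^3 + 3·7^2 + 3·7 (b=7); 7→8: 8^(8 + 1) + 3·8^3 + 3·8^2 + 3·8 = 134219480; 134219480−1 = 134219479
i=6: 134219479 = 8^(8 + 1) + 3·8^3 + 3·8^2 + 2·8 + 7 (b=8); 8→9: 9^(9 + 1) + 3·9^3 + 3·9^2 + 2·9 + 7 = 3486786856; 3486786856−1 = 3486786855
i=7: 3486786855 = 9^(9 + 1) + 3·9^3 + 3·9^2 + 2·9 + 6 (b=9); 9→10: 10^(10 + 1) + 3·10^3 + 3·10^2 + 2·10 + 6 = 100000003326; 100000003326−1 = 100000003325
i=8: 100000003325 = 10^(10 + 1) + 3·10^3 + 3·10^2 + 2·10 + 5 (b=10); 10→11: 11^(11 + 1) + 3·11^3 + 3·11^2 + 2·11 + 5 = 3138428381104; 3138428381104−1 = 3138428381103

13, 108, 1279, 16092, 280711, 5765998, 134219479, 3486786855, 100000003325, 3138428381103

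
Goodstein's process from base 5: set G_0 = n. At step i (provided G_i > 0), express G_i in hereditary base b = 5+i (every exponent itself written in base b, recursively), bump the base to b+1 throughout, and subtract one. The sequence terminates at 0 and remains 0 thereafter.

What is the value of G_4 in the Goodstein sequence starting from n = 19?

step 0: 19 = 3·5 + 4; sub 6 for 5: 3·6 + 4; = 22; G_1 = 22−1 = 21
step 1: 21 = 3·6 + 3; sub 7 for 6: 3·7 + 3; = 24; G_2 = 24−1 = 23
step 2: 23 = 3·7 + 2; sub 8 for 7: 3·8 + 2; = 26; G_3 = 26−1 = 25
step 3: 25 = 3·8 + 1; sub 9 for 8: 3·9 + 1; = 28; G_4 = 28−1 = 27

27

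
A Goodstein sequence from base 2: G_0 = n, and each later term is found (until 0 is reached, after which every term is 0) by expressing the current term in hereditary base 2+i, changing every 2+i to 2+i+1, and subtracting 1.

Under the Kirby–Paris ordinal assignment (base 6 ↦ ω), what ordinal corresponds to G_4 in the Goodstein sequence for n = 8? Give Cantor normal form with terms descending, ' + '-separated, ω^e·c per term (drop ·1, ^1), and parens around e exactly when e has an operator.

G_0 = 8. HB_2(8) = 2^(2 + 1). Bump = 81. G_1 = 80.
G_1 = 80. HB_3(80) = 2·3^3 + 2·3^2 + 2·3 + 2. Bump = 554. G_2 = 553.
G_2 = 553. HB_4(553) = 2·4^4 + 2·4^2 + 2·4 + 1. Bump = 6311. G_3 = 6310.
G_3 = 6310. HB_5(6310) = 2·5^5 + 2·5^2 + 2·5. Bump = 93396. G_4 = 93395.
G_4 = 93395. HB_6(93395) = 2·6^6 + 2·6^2 + 6 + 5. Bump = 1647196. G_5 = 1647195.

ω^ω·2 + ω^2·2 + ω + 5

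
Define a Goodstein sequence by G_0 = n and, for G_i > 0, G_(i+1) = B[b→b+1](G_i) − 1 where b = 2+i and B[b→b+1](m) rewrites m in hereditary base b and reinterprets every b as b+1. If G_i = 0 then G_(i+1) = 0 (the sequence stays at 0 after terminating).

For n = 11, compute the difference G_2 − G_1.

step 0: 11 = 2^(2 + 1) + 2 + 1; sub 3 for 2: 3^(3 + 1) + 3 + 1; = 85; G_1 = 85−1 = 84
step 1: 84 = 3^(3 + 1) + 3; sub 4 for 3: 4^(4 + 1) + 4; = 1028; G_2 = 1028−1 = 1027

943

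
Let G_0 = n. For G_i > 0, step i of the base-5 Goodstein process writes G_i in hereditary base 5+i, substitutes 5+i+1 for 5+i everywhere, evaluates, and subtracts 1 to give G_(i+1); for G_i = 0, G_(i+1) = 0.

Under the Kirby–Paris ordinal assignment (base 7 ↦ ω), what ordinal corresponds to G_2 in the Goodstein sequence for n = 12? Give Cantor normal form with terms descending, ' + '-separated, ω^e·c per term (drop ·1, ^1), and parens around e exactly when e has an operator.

base 5: 12 = 2·5 + 2; at 6: 2·6 + 2 = 14; next = 13
base 6: 13 = 2·6 + 1; at 7: 2·7 + 1 = 15; next = 14
base 7: 14 = 2·7; at 8: 2·8 = 16; next = 15

ω·2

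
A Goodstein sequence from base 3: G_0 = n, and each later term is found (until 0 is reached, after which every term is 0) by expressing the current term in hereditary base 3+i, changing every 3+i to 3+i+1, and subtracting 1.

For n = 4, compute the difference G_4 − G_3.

-1

[0] 4 ≡ 3 + 1 (base 3). Lift 4: 5. −1: 4.
[1] 4 ≡ 4 (base 4). Lift 5: 5. −1: 4.
[2] 4 ≡ 4 (base 5). Lift 6: 4. −1: 3.
[3] 3 ≡ 3 (base 6). Lift 7: 3. −1: 2.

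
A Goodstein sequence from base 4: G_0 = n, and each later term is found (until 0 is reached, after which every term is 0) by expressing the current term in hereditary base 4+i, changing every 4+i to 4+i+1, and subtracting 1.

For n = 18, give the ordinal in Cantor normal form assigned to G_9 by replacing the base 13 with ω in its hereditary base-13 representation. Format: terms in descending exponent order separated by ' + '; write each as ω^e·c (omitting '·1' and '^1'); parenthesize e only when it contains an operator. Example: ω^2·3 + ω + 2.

[0] 18 ≡ 4^2 + 2 (base 4). Lift 5: 27. −1: 26.
[1] 26 ≡ 5^2 + 1 (base 5). Lift 6: 37. −1: 36.
[2] 36 ≡ 6^2 (base 6). Lift 7: 49. −1: 48.
[3] 48 ≡ 6·7 + 6 (base 7). Lift 8: 54. −1: 53.
[4] 53 ≡ 6·8 + 5 (base 8). Lift 9: 59. −1: 58.
[5] 58 ≡ 6·9 + 4 (base 9). Lift 10: 64. −1: 63.
[6] 63 ≡ 6·10 + 3 (base 10). Lift 11: 69. −1: 68.
[7] 68 ≡ 6·11 + 2 (base 11). Lift 12: 74. −1: 73.
[8] 73 ≡ 6·12 + 1 (base 12). Lift 13: 79. −1: 78.

ω·6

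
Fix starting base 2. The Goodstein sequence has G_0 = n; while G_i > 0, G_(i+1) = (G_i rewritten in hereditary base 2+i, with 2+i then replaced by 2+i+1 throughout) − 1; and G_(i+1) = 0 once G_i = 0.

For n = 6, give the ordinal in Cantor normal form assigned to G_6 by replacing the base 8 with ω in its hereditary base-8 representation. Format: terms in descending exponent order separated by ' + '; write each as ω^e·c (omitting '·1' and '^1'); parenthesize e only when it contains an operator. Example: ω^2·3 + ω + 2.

i=0: 6 = 2^2 + 2 (b=2); 2→3: 3^3 + 3 = 30; 30−1 = 29
i=1: 29 = 3^3 + 2 (b=3); 3→4: 4^4 + 2 = 258; 258−1 = 257
i=2: 257 = 4^4 + 1 (b=4); 4→5: 5^5 + 1 = 3126; 3126−1 = 3125
i=3: 3125 = 5^5 (b=5); 5→6: 6^6 = 46656; 46656−1 = 46655
i=4: 46655 = 5·6^5 + 5·6^4 + 5·6^3 + 5·6^2 + 5·6 + 5 (b=6); 6→7: 5·7^5 + 5·7^4 + 5·7^3 + 5·7^2 + 5·7 + 5 = 98040; 98040−1 = 98039
i=5: 98039 = 5·7^5 + 5·7^4 + 5·7^3 + 5·7^2 + 5·7 + 4 (b=7); 7→8: 5·8^5 + 5·8^4 + 5·8^3 + 5·8^2 + 5·8 + 4 = 187244; 187244−1 = 187243

ω^5·5 + ω^4·5 + ω^3·5 + ω^2·5 + ω·5 + 3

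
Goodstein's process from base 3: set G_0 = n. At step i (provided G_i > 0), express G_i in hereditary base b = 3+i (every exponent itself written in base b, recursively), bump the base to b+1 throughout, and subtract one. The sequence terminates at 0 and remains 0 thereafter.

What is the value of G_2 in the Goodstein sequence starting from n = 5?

5

G_0=5  [base 3] 3 + 2  →[3↦4]→  4 + 2 = 6  −1 ⇒ G_1=5
G_1=5  [base 4] 4 + 1  →[4↦5]→  5 + 1 = 6  −1 ⇒ G_2=5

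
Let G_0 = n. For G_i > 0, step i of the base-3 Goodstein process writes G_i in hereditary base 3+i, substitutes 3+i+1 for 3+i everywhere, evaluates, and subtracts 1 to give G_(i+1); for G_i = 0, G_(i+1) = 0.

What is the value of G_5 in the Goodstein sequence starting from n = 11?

[0] 11 ≡ 3^2 + 2 (base 3). Lift 4: 18. −1: 17.
[1] 17 ≡ 4^2 + 1 (base 4). Lift 5: 26. −1: 25.
[2] 25 ≡ 5^2 (base 5). Lift 6: 36. −1: 35.
[3] 35 ≡ 5·6 + 5 (base 6). Lift 7: 40. −1: 39.
[4] 39 ≡ 5·7 + 4 (base 7). Lift 8: 44. −1: 43.

43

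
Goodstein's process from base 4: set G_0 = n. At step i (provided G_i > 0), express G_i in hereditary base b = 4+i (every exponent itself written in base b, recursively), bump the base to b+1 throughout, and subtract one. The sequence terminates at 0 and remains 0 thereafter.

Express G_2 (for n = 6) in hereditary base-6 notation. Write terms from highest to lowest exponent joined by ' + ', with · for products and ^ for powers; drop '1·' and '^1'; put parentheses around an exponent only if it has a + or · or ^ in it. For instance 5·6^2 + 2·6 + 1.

6

[0] 6 ≡ 4 + 2 (base 4). Lift 5: 7. −1: 6.
[1] 6 ≡ 5 + 1 (base 5). Lift 6: 7. −1: 6.
[2] 6 ≡ 6 (base 6). Lift 7: 7. −1: 6.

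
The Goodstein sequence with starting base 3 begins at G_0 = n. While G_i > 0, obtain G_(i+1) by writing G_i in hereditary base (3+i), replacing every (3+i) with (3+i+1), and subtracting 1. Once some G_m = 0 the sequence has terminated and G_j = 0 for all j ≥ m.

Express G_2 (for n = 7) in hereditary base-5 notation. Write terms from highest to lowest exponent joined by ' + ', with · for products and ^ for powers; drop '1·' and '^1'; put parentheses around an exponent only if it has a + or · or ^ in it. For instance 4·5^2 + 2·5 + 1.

5 + 4

(0) 7|_3 = 2·3 + 1 ↦ 2·4 + 1|_4 = 9 ⇒ 8
(1) 8|_4 = 2·4 ↦ 2·5|_5 = 10 ⇒ 9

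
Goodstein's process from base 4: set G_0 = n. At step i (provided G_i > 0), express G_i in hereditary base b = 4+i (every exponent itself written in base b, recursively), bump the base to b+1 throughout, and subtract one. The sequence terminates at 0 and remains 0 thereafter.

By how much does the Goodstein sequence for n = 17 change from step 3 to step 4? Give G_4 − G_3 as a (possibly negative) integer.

4

(0) 17|_4 = 4^2 + 1 ↦ 5^2 + 1|_5 = 26 ⇒ 25
(1) 25|_5 = 5^2 ↦ 6^2|_6 = 36 ⇒ 35
(2) 35|_6 = 5·6 + 5 ↦ 5·7 + 5|_7 = 40 ⇒ 39
(3) 39|_7 = 5·7 + 4 ↦ 5·8 + 4|_8 = 44 ⇒ 43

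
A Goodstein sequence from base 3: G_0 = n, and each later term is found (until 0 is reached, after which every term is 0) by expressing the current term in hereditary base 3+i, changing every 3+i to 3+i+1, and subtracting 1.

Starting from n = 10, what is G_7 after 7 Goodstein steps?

[0] 10 ≡ 3^2 + 1 (base 3). Lift 4: 17. −1: 16.
[1] 16 ≡ 4^2 (base 4). Lift 5: 25. −1: 24.
[2] 24 ≡ 4·5 + 4 (base 5). Lift 6: 28. −1: 27.
[3] 27 ≡ 4·6 + 3 (base 6). Lift 7: 31. −1: 30.
[4] 30 ≡ 4·7 + 2 (base 7). Lift 8: 34. −1: 33.
[5] 33 ≡ 4·8 + 1 (base 8). Lift 9: 37. −1: 36.
[6] 36 ≡ 4·9 (base 9). Lift 10: 40. −1: 39.
[7] 39 ≡ 3·10 + 9 (base 10). Lift 11: 42. −1: 41.

39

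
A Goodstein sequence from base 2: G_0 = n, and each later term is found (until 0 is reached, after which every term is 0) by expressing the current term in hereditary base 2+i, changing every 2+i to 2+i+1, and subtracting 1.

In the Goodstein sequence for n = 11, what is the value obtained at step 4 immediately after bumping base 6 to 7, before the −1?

5764802

G_0=11  [base 2] 2^(2 + 1) + 2 + 1  →[2↦3]→  3^(3 + 1) + 3 + 1 = 85  −1 ⇒ G_1=84
G_1=84  [base 3] 3^(3 + 1) + 3  →[3↦4]→  4^(4 + 1) + 4 = 1028  −1 ⇒ G_2=1027
G_2=1027  [base 4] 4^(4 + 1) + 3  →[4↦5]→  5^(5 + 1) + 3 = 15628  −1 ⇒ G_3=15627
G_3=15627  [base 5] 5^(5 + 1) + 2  →[5↦6]→  6^(6 + 1) + 2 = 279938  −1 ⇒ G_4=279937
G_4=279937  [base 6] 6^(6 + 1) + 1  →[6↦7]→  7^(7 + 1) + 1 = 5764802  −1 ⇒ G_5=5764801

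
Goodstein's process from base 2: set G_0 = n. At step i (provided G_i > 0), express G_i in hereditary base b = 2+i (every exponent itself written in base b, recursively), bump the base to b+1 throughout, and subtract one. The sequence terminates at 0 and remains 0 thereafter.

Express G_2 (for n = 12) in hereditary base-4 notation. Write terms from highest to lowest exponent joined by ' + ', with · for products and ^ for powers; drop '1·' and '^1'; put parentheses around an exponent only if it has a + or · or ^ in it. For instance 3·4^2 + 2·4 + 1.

[0] 12 ≡ 2^(2 + 1) + 2^2 (base 2). Lift 3: 108. −1: 107.
[1] 107 ≡ 3^(3 + 1) + 2·3^2 + 2·3 + 2 (base 3). Lift 4: 1066. −1: 1065.

4^(4 + 1) + 2·4^2 + 2·4 + 1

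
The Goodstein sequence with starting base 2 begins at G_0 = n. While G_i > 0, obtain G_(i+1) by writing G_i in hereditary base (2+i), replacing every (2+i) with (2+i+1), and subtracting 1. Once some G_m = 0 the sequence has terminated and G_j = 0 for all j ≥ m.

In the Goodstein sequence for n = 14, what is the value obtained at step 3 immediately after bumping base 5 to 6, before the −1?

i=0: 14 = 2^(2 + 1) + 2^2 + 2 (b=2); 2→3: 3^(3 + 1) + 3^3 + 3 = 111; 111−1 = 110
i=1: 110 = 3^(3 + 1) + 3^3 + 2 (b=3); 3→4: 4^(4 + 1) + 4^4 + 2 = 1282; 1282−1 = 1281
i=2: 1281 = 4^(4 + 1) + 4^4 + 1 (b=4); 4→5: 5^(5 + 1) + 5^5 + 1 = 18751; 18751−1 = 18750
i=3: 18750 = 5^(5 + 1) + 5^5 (b=5); 5→6: 6^(6 + 1) + 6^6 = 326592; 326592−1 = 326591

326592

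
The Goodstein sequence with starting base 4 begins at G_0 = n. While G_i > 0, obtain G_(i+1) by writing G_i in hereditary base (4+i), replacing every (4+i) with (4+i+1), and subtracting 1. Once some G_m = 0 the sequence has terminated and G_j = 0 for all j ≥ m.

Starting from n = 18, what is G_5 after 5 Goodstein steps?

58

step 0: 18 = 4^2 + 2; sub 5 for 4: 5^2 + 2; = 27; G_1 = 27−1 = 26
step 1: 26 = 5^2 + 1; sub 6 for 5: 6^2 + 1; = 37; G_2 = 37−1 = 36
step 2: 36 = 6^2; sub 7 for 6: 7^2; = 49; G_3 = 49−1 = 48
step 3: 48 = 6·7 + 6; sub 8 for 7: 6·8 + 6; = 54; G_4 = 54−1 = 53
step 4: 53 = 6·8 + 5; sub 9 for 8: 6·9 + 5; = 59; G_5 = 59−1 = 58
step 5: 58 = 6·9 + 4; sub 10 for 9: 6·10 + 4; = 64; G_6 = 64−1 = 63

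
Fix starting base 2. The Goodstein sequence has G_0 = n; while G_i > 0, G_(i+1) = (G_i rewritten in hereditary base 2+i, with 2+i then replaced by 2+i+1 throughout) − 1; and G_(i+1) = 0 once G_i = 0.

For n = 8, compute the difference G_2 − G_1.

473

G_0 = 8. HB_2(8) = 2^(2 + 1). Bump = 81. G_1 = 80.
G_1 = 80. HB_3(80) = 2·3^3 + 2·3^2 + 2·3 + 2. Bump = 554. G_2 = 553.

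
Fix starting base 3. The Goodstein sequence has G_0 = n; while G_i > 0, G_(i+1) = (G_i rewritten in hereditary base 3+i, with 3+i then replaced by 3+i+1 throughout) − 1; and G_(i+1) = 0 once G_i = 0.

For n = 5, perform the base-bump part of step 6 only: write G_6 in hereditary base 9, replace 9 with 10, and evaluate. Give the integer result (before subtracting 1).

2

(0) 5|_3 = 3 + 2 ↦ 4 + 2|_4 = 6 ⇒ 5
(1) 5|_4 = 4 + 1 ↦ 5 + 1|_5 = 6 ⇒ 5
(2) 5|_5 = 5 ↦ 6|_6 = 6 ⇒ 5
(3) 5|_6 = 5 ↦ 5|_7 = 5 ⇒ 4
(4) 4|_7 = 4 ↦ 4|_8 = 4 ⇒ 3
(5) 3|_8 = 3 ↦ 3|_9 = 3 ⇒ 2
(6) 2|_9 = 2 ↦ 2|_10 = 2 ⇒ 1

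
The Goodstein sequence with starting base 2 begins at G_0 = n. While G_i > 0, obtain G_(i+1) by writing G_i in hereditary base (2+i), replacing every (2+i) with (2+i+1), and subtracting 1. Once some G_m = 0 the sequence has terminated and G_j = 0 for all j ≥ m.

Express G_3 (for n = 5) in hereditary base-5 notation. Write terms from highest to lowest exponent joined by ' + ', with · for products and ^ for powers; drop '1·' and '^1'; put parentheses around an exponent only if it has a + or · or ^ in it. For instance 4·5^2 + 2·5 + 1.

step 0: 5 = 2^2 + 1; sub 3 for 2: 3^3 + 1; = 28; G_1 = 28−1 = 27
step 1: 27 = 3^3; sub 4 for 3: 4^4; = 256; G_2 = 256−1 = 255
step 2: 255 = 3·4^3 + 3·4^2 + 3·4 + 3; sub 5 for 4: 3·5^3 + 3·5^2 + 3·5 + 3; = 468; G_3 = 468−1 = 467

3·5^3 + 3·5^2 + 3·5 + 2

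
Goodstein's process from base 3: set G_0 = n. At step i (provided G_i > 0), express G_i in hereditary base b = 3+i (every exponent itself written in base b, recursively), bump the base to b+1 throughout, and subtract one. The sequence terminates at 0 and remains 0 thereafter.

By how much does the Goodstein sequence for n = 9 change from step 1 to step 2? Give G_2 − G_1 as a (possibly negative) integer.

step 0: 9 = 3^2; sub 4 for 3: 4^2; = 16; G_1 = 16−1 = 15
step 1: 15 = 3·4 + 3; sub 5 for 4: 3·5 + 3; = 18; G_2 = 18−1 = 17

2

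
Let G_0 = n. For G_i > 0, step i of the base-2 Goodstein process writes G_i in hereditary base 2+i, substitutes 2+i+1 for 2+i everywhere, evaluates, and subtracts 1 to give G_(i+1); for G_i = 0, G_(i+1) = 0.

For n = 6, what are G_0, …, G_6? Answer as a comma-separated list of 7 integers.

G_0=6  [base 2] 2^2 + 2  →[2↦3]→  3^3 + 3 = 30  −1 ⇒ G_1=29
G_1=29  [base 3] 3^3 + 2  →[3↦4]→  4^4 + 2 = 258  −1 ⇒ G_2=257
G_2=257  [base 4] 4^4 + 1  →[4↦5]→  5^5 + 1 = 3126  −1 ⇒ G_3=3125
G_3=3125  [base 5] 5^5  →[5↦6]→  6^6 = 46656  −1 ⇒ G_4=46655
G_4=46655  [base 6] 5·6^5 + 5·6^4 + 5·6^3 + 5·6^2 + 5·6 + 5  →[6↦7]→  5·7^5 + 5·7^4 + 5·7^3 + 5·7^2 + 5·7 + 5 = 98040  −1 ⇒ G_5=98039
G_5=98039  [base 7] 5·7^5 + 5·7^4 + 5·7^3 + 5·7^2 + 5·7 + 4  →[7↦8]→  5·8^5 + 5·8^4 + 5·8^3 + 5·8^2 + 5·8 + 4 = 187244  −1 ⇒ G_6=187243

6, 29, 257, 3125, 46655, 98039, 187243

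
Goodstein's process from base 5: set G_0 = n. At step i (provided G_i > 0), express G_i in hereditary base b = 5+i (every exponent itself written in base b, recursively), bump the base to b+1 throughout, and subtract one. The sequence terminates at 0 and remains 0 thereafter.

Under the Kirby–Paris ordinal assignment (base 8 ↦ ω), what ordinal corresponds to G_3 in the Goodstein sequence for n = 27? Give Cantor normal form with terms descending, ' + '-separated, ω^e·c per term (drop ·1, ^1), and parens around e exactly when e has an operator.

(0) 27|_5 = 5^2 + 2 ↦ 6^2 + 2|_6 = 38 ⇒ 37
(1) 37|_6 = 6^2 + 1 ↦ 7^2 + 1|_7 = 50 ⇒ 49
(2) 49|_7 = 7^2 ↦ 8^2|_8 = 64 ⇒ 63
(3) 63|_8 = 7·8 + 7 ↦ 7·9 + 7|_9 = 70 ⇒ 69

ω·7 + 7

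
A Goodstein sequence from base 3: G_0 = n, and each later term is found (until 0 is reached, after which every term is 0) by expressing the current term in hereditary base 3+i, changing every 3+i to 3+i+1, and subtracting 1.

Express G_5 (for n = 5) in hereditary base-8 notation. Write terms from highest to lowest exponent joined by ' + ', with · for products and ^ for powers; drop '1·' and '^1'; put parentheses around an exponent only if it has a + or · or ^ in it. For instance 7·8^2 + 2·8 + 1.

step 0: 5 = 3 + 2; sub 4 for 3: 4 + 2; = 6; G_1 = 6−1 = 5
step 1: 5 = 4 + 1; sub 5 for 4: 5 + 1; = 6; G_2 = 6−1 = 5
step 2: 5 = 5; sub 6 for 5: 6; = 6; G_3 = 6−1 = 5
step 3: 5 = 5; sub 7 for 6: 5; = 5; G_4 = 5−1 = 4
step 4: 4 = 4; sub 8 for 7: 4; = 4; G_5 = 4−1 = 3
step 5: 3 = 3; sub 9 for 8: 3; = 3; G_6 = 3−1 = 2

3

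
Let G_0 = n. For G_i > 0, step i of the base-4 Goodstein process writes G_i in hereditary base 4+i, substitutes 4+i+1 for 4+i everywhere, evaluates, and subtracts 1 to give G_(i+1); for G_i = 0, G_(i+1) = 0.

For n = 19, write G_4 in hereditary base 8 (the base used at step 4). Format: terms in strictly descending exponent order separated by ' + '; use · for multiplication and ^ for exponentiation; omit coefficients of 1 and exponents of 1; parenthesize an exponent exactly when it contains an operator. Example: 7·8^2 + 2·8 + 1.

7·8 + 7

19 —HB4→ 4^2 + 3 —bump→ 5^2 + 3 = 28 —(−1)→ 27
27 —HB5→ 5^2 + 2 —bump→ 6^2 + 2 = 38 —(−1)→ 37
37 —HB6→ 6^2 + 1 —bump→ 7^2 + 1 = 50 —(−1)→ 49
49 —HB7→ 7^2 —bump→ 8^2 = 64 —(−1)→ 63
63 —HB8→ 7·8 + 7 —bump→ 7·9 + 7 = 70 —(−1)→ 69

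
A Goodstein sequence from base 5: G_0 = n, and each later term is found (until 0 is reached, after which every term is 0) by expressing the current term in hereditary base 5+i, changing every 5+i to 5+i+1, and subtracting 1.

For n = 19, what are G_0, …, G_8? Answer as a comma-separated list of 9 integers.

base 5: 19 = 3·5 + 4; at 6: 3·6 + 4 = 22; next = 21
base 6: 21 = 3·6 + 3; at 7: 3·7 + 3 = 24; next = 23
base 7: 23 = 3·7 + 2; at 8: 3·8 + 2 = 26; next = 25
base 8: 25 = 3·8 + 1; at 9: 3·9 + 1 = 28; next = 27
base 9: 27 = 3·9; at 10: 3·10 = 30; next = 29
base 10: 29 = 2·10 + 9; at 11: 2·11 + 9 = 31; next = 30
base 11: 30 = 2·11 + 8; at 12: 2·12 + 8 = 32; next = 31
base 12: 31 = 2·12 + 7; at 13: 2·13 + 7 = 33; next = 32

19, 21, 23, 25, 27, 29, 30, 31, 32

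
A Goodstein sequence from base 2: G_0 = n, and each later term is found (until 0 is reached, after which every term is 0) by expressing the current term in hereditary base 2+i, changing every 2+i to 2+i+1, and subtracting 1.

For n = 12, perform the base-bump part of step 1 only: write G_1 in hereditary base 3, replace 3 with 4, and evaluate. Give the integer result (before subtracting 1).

12 —HB2→ 2^(2 + 1) + 2^2 —bump→ 3^(3 + 1) + 3^3 = 108 —(−1)→ 107
107 —HB3→ 3^(3 + 1) + 2·3^2 + 2·3 + 2 —bump→ 4^(4 + 1) + 2·4^2 + 2·4 + 2 = 1066 —(−1)→ 1065

1066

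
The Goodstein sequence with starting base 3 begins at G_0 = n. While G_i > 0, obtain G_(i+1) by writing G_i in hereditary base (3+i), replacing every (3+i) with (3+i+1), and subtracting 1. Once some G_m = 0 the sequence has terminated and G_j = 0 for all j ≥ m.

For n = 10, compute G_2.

G_0=10  [base 3] 3^2 + 1  →[3↦4]→  4^2 + 1 = 17  −1 ⇒ G_1=16
G_1=16  [base 4] 4^2  →[4↦5]→  5^2 = 25  −1 ⇒ G_2=24
G_2=24  [base 5] 4·5 + 4  →[5↦6]→  4·6 + 4 = 28  −1 ⇒ G_3=27

24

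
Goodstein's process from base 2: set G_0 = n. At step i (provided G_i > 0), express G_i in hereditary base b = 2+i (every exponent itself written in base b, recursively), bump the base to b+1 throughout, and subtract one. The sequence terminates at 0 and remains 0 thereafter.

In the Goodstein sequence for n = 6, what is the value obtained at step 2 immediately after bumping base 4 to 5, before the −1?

3126

G_0=6  [base 2] 2^2 + 2  →[2↦3]→  3^3 + 3 = 30  −1 ⇒ G_1=29
G_1=29  [base 3] 3^3 + 2  →[3↦4]→  4^4 + 2 = 258  −1 ⇒ G_2=257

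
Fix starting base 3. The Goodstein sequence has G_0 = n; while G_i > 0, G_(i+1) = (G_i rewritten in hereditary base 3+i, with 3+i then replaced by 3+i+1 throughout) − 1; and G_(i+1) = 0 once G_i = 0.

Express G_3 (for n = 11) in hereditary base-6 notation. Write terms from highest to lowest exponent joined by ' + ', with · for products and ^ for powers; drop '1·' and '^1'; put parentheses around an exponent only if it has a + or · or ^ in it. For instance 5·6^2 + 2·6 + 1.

[0] 11 ≡ 3^2 + 2 (base 3). Lift 4: 18. −1: 17.
[1] 17 ≡ 4^2 + 1 (base 4). Lift 5: 26. −1: 25.
[2] 25 ≡ 5^2 (base 5). Lift 6: 36. −1: 35.

5·6 + 5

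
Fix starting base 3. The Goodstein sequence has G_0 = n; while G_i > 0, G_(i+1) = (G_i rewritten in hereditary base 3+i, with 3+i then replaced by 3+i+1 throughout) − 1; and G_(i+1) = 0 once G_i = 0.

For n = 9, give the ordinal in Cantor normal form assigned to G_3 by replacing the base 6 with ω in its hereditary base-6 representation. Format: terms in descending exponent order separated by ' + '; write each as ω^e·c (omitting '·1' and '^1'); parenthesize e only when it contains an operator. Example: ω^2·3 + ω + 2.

ω·3 + 1

G_0 = 9. HB_3(9) = 3^2. Bump = 16. G_1 = 15.
G_1 = 15. HB_4(15) = 3·4 + 3. Bump = 18. G_2 = 17.
G_2 = 17. HB_5(17) = 3·5 + 2. Bump = 20. G_3 = 19.
G_3 = 19. HB_6(19) = 3·6 + 1. Bump = 22. G_4 = 21.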